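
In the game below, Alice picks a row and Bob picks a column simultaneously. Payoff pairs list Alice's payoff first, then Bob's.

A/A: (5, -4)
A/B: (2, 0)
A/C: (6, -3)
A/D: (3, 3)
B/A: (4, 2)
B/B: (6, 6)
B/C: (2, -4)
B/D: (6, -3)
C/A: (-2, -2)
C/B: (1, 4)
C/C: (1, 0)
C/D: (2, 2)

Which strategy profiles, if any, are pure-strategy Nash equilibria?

A profile is a Nash equilibrium when each player is best-responding to the other.
Alice's best responses — vs A: A (payoff 5); vs B: B (payoff 6); vs C: A (payoff 6); vs D: B (payoff 6).
Bob's best responses — vs A: D (payoff 3); vs B: B (payoff 6); vs C: B (payoff 4).
The only mutual best response is (B, B); neither player gains by switching there.

(B, B)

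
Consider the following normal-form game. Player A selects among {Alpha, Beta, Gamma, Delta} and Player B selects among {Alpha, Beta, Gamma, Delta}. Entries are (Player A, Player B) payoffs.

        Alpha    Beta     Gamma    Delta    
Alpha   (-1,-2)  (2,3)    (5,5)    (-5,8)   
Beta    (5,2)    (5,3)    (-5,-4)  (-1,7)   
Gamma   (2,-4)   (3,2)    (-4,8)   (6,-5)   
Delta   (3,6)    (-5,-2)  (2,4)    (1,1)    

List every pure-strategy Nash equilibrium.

There is no pure-strategy Nash equilibrium

Check mutual best responses: a cell is a NE iff neither player can gain by unilaterally deviating.
Player A's best responses — vs Alpha: Beta (payoff 5); vs Beta: Beta (payoff 5); vs Gamma: Alpha (payoff 5); vs Delta: Gamma (payoff 6).
Player B's best responses — vs Alpha: Delta (payoff 8); vs Beta: Delta (payoff 7); vs Gamma: Gamma (payoff 8); vs Delta: Alpha (payoff 6).
No cell has both players best-responding. For instance, Player A's best reply to Alpha is Beta, but against Beta Player B prefers Delta over Alpha.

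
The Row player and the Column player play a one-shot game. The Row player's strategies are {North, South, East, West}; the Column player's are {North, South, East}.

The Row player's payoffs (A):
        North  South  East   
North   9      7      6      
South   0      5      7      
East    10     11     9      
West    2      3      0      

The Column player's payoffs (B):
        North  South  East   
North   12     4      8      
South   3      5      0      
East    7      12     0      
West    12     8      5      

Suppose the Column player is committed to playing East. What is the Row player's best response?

With the Column player fixed at East, the Row player's payoffs are: North → 6, South → 7, East → 9, West → 0.
The maximum is 9, achieved by East.

East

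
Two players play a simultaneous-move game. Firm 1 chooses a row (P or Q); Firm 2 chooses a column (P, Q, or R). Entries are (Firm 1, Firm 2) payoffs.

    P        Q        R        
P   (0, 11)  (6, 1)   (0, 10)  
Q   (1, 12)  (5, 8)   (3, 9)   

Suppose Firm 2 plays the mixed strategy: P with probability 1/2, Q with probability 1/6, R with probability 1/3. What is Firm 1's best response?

Q

Firm 1's best reply maximizes expected payoff against the mix.
P: (1/2)·0 + (1/6)·6 + (1/3)·0 = 1
Q: (1/2)·1 + (1/6)·5 + (1/3)·3 = 7/3
Highest expected payoff is 7/3, from Q.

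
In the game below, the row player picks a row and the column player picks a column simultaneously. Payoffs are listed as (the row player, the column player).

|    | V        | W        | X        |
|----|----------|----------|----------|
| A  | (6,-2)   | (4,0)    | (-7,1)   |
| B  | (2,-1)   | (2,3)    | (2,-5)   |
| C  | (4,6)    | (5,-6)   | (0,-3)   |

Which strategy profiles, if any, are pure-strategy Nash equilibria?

A profile is a Nash equilibrium when each player is best-responding to the other.
The row player's best responses — vs V: A (payoff 6); vs W: C (payoff 5); vs X: B (payoff 2).
The column player's best responses — vs A: X (payoff 1); vs B: W (payoff 3); vs C: V (payoff 6).
No cell has both players best-responding. For instance, the row player's best reply to V is A, but against A the column player prefers X over V.

None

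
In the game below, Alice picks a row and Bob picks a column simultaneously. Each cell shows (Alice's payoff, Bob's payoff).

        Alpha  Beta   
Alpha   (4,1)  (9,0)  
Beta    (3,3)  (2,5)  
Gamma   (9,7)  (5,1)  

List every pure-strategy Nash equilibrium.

A profile is a Nash equilibrium when each player is best-responding to the other.
Alice's best responses — vs Alpha: Gamma (payoff 9); vs Beta: Alpha (payoff 9).
Bob's best responses — vs Alpha: Alpha (payoff 1); vs Beta: Beta (payoff 5); vs Gamma: Alpha (payoff 7).
The only mutual best response is (Gamma, Alpha); neither player gains by switching there.

(Gamma, Alpha)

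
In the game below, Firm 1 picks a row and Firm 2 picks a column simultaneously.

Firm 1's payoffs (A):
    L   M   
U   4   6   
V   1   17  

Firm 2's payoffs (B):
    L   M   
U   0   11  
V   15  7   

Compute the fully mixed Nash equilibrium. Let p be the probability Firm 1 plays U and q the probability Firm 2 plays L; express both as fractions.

Each player's mixing probability is pinned down by making the *other* player indifferent.
Firm 2 indifferent between L and M: p·0 + (1−p)·15 = p·11 + (1−p)·7 ⟹ 15 + (-15)p = 7 + 4p ⟹ p = 8/19.
Firm 1 indifferent between U and V: q·4 + (1−q)·6 = q·1 + (1−q)·17 ⟹ 6 + (-2)q = 17 + (-16)q ⟹ q = 11/14.

p = 8/19, q = 11/14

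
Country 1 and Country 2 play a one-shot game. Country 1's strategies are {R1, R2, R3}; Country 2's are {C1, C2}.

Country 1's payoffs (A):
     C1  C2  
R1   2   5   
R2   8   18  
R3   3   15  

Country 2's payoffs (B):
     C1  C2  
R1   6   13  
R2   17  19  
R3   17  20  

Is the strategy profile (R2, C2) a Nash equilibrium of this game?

Yes

Holding Country 2 at C2: Country 1 gets 18 from R2, versus 5 from R1, 15 from R3. No profitable deviation for Country 1.
Holding Country 1 at R2: Country 2 gets 19 from C2, versus 17 from C1. No profitable deviation for Country 2 either.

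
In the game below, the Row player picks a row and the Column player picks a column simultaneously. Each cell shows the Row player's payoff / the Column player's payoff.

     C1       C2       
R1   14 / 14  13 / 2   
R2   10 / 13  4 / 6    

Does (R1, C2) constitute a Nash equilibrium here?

Holding the Column player at C2: the Row player gets 13 from R1, versus 4 from R2. No profitable deviation for the Row player.
Holding the Row player at R1: the Column player gets 2 from C2 but could get 14 by switching to C1. The Column player has a profitable deviation.

No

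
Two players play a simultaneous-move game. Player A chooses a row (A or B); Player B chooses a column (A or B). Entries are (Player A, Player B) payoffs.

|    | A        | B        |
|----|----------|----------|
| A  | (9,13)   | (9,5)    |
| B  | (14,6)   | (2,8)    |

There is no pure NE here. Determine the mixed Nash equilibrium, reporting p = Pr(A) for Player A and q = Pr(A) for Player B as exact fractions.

p = 1/5, q = 7/12

In a mixed NE each player is indifferent between their pure strategies, so the opponent's mix sets the indifference.
Player B indifferent between A and B: p·13 + (1−p)·6 = p·5 + (1−p)·8 ⟹ 6 + 7p = 8 + (-3)p ⟹ p = 1/5.
Player A indifferent between A and B: q·9 + (1−q)·9 = q·14 + (1−q)·2 ⟹ 9 + 0q = 2 + 12q ⟹ q = 7/12.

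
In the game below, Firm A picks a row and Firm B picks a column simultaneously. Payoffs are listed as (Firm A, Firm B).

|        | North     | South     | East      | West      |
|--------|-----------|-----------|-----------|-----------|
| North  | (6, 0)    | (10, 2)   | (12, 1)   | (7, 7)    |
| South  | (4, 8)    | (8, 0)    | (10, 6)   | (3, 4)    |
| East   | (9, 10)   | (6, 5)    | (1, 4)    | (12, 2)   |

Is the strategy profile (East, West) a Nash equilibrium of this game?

No

Holding Firm B at West: Firm A gets 12 from East, versus 7 from North, 3 from South. No profitable deviation for Firm A.
Holding Firm A at East: Firm B gets 2 from West but could get 10 by switching to North. Firm B has a profitable deviation.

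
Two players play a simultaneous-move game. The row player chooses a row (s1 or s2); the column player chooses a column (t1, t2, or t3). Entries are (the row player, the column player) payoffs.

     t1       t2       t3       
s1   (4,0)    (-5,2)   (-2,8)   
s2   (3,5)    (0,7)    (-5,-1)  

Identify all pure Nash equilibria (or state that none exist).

(s1, t3) and (s2, t2)

Check mutual best responses: a cell is a NE iff neither player can gain by unilaterally deviating.
The row player's best responses — vs t1: s1 (payoff 4); vs t2: s2 (payoff 0); vs t3: s1 (payoff -2).
The column player's best responses — vs s1: t3 (payoff 8); vs s2: t2 (payoff 7).
Mutual best responses occur at (s1, t3) and (s2, t2); at each, neither player gains by switching.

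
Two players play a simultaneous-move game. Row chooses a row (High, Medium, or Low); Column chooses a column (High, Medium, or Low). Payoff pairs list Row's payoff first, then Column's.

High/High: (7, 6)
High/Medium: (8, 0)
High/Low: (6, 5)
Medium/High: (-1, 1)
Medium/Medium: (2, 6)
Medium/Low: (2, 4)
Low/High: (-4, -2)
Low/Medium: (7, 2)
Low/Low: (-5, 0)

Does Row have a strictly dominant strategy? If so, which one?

High

Check whether one of Row's strategies beats all alternatives regardless of what the opponent does.
High strictly dominates: vs High: 7 > each of {-1, -4}; vs Medium: 8 > each of {2, 7}; vs Low: 6 > each of {2, -5}.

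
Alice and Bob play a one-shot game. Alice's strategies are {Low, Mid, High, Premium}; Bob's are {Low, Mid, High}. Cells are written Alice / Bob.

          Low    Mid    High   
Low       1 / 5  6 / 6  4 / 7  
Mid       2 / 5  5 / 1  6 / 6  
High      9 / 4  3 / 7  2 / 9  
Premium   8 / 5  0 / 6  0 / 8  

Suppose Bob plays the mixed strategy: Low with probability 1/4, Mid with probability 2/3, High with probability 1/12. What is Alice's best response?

Compute Alice's expected payoff from each pure strategy against the given mix.
Low: (1/4)·1 + (2/3)·6 + (1/12)·4 = 55/12
Mid: (1/4)·2 + (2/3)·5 + (1/12)·6 = 13/3
High: (1/4)·9 + (2/3)·3 + (1/12)·2 = 53/12
Premium: (1/4)·8 + (2/3)·0 + (1/12)·0 = 2
Highest expected payoff is 55/12, from Low.

Low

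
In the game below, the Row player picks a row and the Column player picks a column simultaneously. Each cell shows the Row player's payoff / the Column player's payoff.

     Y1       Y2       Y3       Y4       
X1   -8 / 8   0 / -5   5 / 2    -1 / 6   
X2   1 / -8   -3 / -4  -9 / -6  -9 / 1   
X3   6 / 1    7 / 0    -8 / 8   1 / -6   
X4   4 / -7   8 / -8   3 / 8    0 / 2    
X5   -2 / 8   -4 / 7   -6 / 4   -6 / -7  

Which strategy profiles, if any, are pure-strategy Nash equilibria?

There is no pure-strategy Nash equilibrium

Find each player's best response to every opponent strategy; NE are the intersections.
The Row player's best responses — vs Y1: X3 (payoff 6); vs Y2: X4 (payoff 8); vs Y3: X1 (payoff 5); vs Y4: X3 (payoff 1).
The Column player's best responses — vs X1: Y1 (payoff 8); vs X2: Y4 (payoff 1); vs X3: Y3 (payoff 8); vs X4: Y3 (payoff 8); vs X5: Y1 (payoff 8).
No cell has both players best-responding. For instance, the Row player's best reply to Y2 is X4, but against X4 the Column player prefers Y3 over Y2.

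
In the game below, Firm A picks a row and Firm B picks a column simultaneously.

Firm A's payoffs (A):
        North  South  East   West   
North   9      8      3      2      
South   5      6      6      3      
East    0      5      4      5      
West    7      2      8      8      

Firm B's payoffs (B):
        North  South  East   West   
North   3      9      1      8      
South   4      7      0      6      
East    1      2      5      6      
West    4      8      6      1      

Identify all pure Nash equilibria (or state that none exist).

Find each player's best response to every opponent strategy; NE are the intersections.
Firm A's best responses — vs North: North (payoff 9); vs South: North (payoff 8); vs East: West (payoff 8); vs West: West (payoff 8).
Firm B's best responses — vs North: South (payoff 9); vs South: South (payoff 7); vs East: West (payoff 6); vs West: South (payoff 8).
The only mutual best response is (North, South); neither player gains by switching there.

(North, South)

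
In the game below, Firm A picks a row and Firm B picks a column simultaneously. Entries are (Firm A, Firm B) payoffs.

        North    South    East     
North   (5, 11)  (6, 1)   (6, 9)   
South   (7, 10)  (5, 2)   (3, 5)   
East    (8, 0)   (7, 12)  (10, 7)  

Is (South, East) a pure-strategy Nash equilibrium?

Holding Firm B at East: Firm A gets 3 from South but could get 10 by switching to East. Firm A has a profitable deviation.

No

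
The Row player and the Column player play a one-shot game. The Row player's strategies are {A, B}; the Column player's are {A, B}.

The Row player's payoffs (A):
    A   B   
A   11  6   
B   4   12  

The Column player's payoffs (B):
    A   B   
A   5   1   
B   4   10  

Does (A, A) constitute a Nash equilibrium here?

Yes

Holding the Column player at A: the Row player gets 11 from A, versus 4 from B. No profitable deviation for the Row player.
Holding the Row player at A: the Column player gets 5 from A, versus 1 from B. No profitable deviation for the Column player either.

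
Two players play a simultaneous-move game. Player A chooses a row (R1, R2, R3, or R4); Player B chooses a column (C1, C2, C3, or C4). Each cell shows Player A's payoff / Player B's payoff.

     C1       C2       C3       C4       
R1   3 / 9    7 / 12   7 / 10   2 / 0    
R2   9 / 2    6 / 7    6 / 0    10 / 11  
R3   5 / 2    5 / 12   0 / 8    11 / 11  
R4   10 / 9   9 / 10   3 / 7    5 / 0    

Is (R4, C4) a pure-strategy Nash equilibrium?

Holding Player B at C4: Player A gets 5 from R4 but could get 11 by switching to R3. Player A has a profitable deviation.

No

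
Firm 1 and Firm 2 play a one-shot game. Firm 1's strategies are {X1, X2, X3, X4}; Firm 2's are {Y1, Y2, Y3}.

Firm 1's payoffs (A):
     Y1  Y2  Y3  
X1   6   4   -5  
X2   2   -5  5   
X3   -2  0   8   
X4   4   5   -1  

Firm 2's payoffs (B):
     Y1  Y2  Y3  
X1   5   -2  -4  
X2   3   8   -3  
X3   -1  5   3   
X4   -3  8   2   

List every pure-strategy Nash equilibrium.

Find each player's best response to every opponent strategy; NE are the intersections.
Firm 1's best responses — vs Y1: X1 (payoff 6); vs Y2: X4 (payoff 5); vs Y3: X3 (payoff 8).
Firm 2's best responses — vs X1: Y1 (payoff 5); vs X2: Y2 (payoff 8); vs X3: Y2 (payoff 5); vs X4: Y2 (payoff 8).
Mutual best responses occur at (X1, Y1) and (X4, Y2); at each, neither player gains by switching.

(X1, Y1) and (X4, Y2)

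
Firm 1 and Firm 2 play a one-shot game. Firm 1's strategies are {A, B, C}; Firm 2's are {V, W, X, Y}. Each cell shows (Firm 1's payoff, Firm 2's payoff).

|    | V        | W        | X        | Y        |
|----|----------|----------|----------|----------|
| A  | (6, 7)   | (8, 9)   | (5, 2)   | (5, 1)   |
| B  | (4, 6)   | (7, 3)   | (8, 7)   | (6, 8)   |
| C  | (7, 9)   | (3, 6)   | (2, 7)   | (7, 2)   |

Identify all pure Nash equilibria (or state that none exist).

A profile is a Nash equilibrium when each player is best-responding to the other.
Firm 1's best responses — vs V: C (payoff 7); vs W: A (payoff 8); vs X: B (payoff 8); vs Y: C (payoff 7).
Firm 2's best responses — vs A: W (payoff 9); vs B: Y (payoff 8); vs C: V (payoff 9).
Mutual best responses occur at (A, W) and (C, V); at each, neither player gains by switching.

(A, W) and (C, V)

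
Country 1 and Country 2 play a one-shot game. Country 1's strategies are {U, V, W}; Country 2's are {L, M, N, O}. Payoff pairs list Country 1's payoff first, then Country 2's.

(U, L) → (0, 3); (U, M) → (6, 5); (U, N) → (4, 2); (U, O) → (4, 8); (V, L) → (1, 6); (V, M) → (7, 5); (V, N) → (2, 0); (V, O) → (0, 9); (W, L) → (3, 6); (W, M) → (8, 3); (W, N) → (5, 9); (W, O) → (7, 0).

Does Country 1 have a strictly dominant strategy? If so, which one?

W

A strategy is strictly dominant if it gives Country 1 a strictly higher payoff than every other strategy, against every choice by the opponent.
W strictly dominates: vs L: 3 > each of {0, 1}; vs M: 8 > each of {6, 7}; vs N: 5 > each of {4, 2}; vs O: 7 > each of {4, 0}.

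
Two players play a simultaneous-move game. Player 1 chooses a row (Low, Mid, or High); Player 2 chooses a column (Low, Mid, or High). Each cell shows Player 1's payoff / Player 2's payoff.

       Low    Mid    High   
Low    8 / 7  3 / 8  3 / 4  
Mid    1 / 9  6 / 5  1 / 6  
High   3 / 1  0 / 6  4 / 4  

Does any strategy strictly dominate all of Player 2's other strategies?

No strictly dominant strategy

Check whether one of Player 2's strategies beats all alternatives regardless of what the opponent does.
Low is not dominant: against Low, Mid gives 8 > 7.
Mid is not dominant: against Mid, Low gives 9 > 5.
High is not dominant: against Low, Low gives 7 > 4.
No single strategy is best against every opponent action.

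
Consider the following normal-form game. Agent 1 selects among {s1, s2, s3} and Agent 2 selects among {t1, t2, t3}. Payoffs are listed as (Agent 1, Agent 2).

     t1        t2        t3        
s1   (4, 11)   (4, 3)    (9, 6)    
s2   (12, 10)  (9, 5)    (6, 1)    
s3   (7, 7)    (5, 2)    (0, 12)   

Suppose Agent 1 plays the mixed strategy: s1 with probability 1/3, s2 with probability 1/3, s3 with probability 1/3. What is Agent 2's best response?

Agent 2's best reply maximizes expected payoff against the mix.
t1: (1/3)·11 + (1/3)·10 + (1/3)·7 = 28/3
t2: (1/3)·3 + (1/3)·5 + (1/3)·2 = 10/3
t3: (1/3)·6 + (1/3)·1 + (1/3)·12 = 19/3
Highest expected payoff is 28/3, from t1.

t1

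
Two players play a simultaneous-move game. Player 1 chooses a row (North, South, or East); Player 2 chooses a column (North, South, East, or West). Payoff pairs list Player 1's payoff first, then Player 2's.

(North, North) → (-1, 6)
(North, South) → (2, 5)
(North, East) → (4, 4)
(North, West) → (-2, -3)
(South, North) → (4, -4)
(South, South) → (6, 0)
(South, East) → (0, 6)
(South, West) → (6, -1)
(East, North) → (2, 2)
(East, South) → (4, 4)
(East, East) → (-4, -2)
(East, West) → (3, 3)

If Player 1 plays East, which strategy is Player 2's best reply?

South

With Player 1 fixed at East, Player 2's payoffs are: North → 2, South → 4, East → -2, West → 3.
The maximum is 4, achieved by South.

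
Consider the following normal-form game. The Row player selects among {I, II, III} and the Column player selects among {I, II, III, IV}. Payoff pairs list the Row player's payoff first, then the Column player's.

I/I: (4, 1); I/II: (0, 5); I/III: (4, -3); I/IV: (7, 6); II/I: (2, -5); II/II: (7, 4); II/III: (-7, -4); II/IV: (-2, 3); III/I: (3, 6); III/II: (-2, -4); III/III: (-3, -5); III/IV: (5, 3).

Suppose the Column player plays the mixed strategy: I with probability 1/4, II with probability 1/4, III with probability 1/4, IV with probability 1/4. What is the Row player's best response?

I

Compute the Row player's expected payoff from each pure strategy against the given mix.
I: (1/4)·4 + (1/4)·0 + (1/4)·4 + (1/4)·7 = 15/4
II: (1/4)·2 + (1/4)·7 + (1/4)·(-7) + (1/4)·(-2) = 0
III: (1/4)·3 + (1/4)·(-2) + (1/4)·(-3) + (1/4)·5 = 3/4
Highest expected payoff is 15/4, from I.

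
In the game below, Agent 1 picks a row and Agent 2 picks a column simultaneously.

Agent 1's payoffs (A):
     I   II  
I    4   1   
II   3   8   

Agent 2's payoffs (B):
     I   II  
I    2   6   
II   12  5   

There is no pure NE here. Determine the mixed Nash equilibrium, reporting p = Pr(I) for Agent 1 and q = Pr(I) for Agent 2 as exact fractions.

In a mixed NE each player is indifferent between their pure strategies, so the opponent's mix sets the indifference.
Agent 2 indifferent between I and II: p·2 + (1−p)·12 = p·6 + (1−p)·5 ⟹ 12 + (-10)p = 5 + 1p ⟹ p = 7/11.
Agent 1 indifferent between I and II: q·4 + (1−q)·1 = q·3 + (1−q)·8 ⟹ 1 + 3q = 8 + (-5)q ⟹ q = 7/8.

p = 7/11, q = 7/8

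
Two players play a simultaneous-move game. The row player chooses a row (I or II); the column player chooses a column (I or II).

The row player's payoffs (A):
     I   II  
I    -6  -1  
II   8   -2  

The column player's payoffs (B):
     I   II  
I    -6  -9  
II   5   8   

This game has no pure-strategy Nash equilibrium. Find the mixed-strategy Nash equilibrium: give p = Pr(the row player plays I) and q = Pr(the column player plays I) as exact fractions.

In a mixed NE each player is indifferent between their pure strategies, so the opponent's mix sets the indifference.
The column player indifferent between I and II: p·(-6) + (1−p)·5 = p·(-9) + (1−p)·8 ⟹ 5 + (-11)p = 8 + (-17)p ⟹ p = 1/2.
The row player indifferent between I and II: q·(-6) + (1−q)·(-1) = q·8 + (1−q)·(-2) ⟹ (-1) + (-5)q = (-2) + 10q ⟹ q = 1/15.

p = 1/2, q = 1/15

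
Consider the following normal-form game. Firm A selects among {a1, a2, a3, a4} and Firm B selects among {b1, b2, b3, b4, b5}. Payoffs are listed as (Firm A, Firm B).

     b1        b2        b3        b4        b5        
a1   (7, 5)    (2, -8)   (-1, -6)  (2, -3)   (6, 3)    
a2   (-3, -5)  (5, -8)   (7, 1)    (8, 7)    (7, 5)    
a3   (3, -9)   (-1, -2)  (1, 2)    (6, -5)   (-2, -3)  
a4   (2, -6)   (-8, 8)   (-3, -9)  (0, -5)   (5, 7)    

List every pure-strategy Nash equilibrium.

(a1, b1) and (a2, b4)

A profile is a Nash equilibrium when each player is best-responding to the other.
Firm A's best responses — vs b1: a1 (payoff 7); vs b2: a2 (payoff 5); vs b3: a2 (payoff 7); vs b4: a2 (payoff 8); vs b5: a2 (payoff 7).
Firm B's best responses — vs a1: b1 (payoff 5); vs a2: b4 (payoff 7); vs a3: b3 (payoff 2); vs a4: b2 (payoff 8).
Mutual best responses occur at (a1, b1) and (a2, b4); at each, neither player gains by switching.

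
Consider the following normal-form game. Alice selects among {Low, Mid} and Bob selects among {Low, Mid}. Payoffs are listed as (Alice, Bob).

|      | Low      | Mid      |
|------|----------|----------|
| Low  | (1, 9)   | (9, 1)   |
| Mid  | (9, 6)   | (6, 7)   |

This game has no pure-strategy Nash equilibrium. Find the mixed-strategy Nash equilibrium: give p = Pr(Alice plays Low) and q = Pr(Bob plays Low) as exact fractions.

In a mixed NE each player is indifferent between their pure strategies, so the opponent's mix sets the indifference.
Bob indifferent between Low and Mid: p·9 + (1−p)·6 = p·1 + (1−p)·7 ⟹ 6 + 3p = 7 + (-6)p ⟹ p = 1/9.
Alice indifferent between Low and Mid: q·1 + (1−q)·9 = q·9 + (1−q)·6 ⟹ 9 + (-8)q = 6 + 3q ⟹ q = 3/11.

p = 1/9, q = 3/11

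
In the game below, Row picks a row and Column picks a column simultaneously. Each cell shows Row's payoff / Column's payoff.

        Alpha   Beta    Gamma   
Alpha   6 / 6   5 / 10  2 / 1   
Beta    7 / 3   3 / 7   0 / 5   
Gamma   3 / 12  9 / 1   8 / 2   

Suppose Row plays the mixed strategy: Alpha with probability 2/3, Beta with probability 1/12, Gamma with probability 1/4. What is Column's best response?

Column's best reply maximizes expected payoff against the mix.
Alpha: (2/3)·6 + (1/12)·3 + (1/4)·12 = 29/4
Beta: (2/3)·10 + (1/12)·7 + (1/4)·1 = 15/2
Gamma: (2/3)·1 + (1/12)·5 + (1/4)·2 = 19/12
Highest expected payoff is 15/2, from Beta.

Beta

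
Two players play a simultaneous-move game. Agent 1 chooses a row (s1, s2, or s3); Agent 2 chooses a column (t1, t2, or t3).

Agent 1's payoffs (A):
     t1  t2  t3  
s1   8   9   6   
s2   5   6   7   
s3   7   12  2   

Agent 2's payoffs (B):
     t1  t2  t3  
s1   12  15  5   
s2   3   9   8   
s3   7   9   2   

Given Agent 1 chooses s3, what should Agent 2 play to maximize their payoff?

t2

With Agent 1 fixed at s3, Agent 2's payoffs are: t1 → 7, t2 → 9, t3 → 2.
The maximum is 9, achieved by t2.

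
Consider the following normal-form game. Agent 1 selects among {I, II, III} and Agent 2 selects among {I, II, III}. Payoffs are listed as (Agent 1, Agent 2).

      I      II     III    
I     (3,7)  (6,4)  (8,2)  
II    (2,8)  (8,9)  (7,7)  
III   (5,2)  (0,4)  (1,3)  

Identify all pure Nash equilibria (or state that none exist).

Check mutual best responses: a cell is a NE iff neither player can gain by unilaterally deviating.
Agent 1's best responses — vs I: III (payoff 5); vs II: II (payoff 8); vs III: I (payoff 8).
Agent 2's best responses — vs I: I (payoff 7); vs II: II (payoff 9); vs III: II (payoff 4).
The only mutual best response is (II, II); neither player gains by switching there.

(II, II)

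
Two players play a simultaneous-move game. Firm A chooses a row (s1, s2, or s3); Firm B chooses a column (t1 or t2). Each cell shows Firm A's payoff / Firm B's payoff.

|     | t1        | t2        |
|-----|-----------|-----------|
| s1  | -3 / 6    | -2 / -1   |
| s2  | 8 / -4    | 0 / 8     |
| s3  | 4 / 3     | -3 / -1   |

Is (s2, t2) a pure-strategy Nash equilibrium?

Yes

Holding Firm B at t2: Firm A gets 0 from s2, versus -2 from s1, -3 from s3. No profitable deviation for Firm A.
Holding Firm A at s2: Firm B gets 8 from t2, versus -4 from t1. No profitable deviation for Firm B either.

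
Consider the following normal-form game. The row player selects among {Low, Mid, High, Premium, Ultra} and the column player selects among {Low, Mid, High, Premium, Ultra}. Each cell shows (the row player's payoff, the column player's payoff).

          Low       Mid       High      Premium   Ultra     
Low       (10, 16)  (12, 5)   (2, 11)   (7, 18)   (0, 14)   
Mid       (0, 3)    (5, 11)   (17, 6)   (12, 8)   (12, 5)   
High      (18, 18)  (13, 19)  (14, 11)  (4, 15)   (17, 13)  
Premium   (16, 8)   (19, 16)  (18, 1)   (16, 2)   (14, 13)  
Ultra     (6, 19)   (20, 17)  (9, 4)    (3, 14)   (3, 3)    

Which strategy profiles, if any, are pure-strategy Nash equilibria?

Check mutual best responses: a cell is a NE iff neither player can gain by unilaterally deviating.
The row player's best responses — vs Low: High (payoff 18); vs Mid: Ultra (payoff 20); vs High: Premium (payoff 18); vs Premium: Premium (payoff 16); vs Ultra: High (payoff 17).
The column player's best responses — vs Low: Premium (payoff 18); vs Mid: Mid (payoff 11); vs High: Mid (payoff 19); vs Premium: Mid (payoff 16); vs Ultra: Low (payoff 19).
No cell has both players best-responding. For instance, the row player's best reply to Mid is Ultra, but against Ultra the column player prefers Low over Mid.

No pure-strategy Nash equilibrium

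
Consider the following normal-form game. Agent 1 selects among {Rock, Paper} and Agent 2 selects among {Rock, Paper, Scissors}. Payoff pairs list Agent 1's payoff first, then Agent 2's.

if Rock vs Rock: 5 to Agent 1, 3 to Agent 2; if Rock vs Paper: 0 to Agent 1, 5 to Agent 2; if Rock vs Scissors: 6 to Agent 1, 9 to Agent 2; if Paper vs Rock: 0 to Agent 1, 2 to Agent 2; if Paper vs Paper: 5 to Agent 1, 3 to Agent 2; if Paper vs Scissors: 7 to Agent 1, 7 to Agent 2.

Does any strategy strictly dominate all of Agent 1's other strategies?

A strategy is strictly dominant if it gives Agent 1 a strictly higher payoff than every other strategy, against every choice by the opponent.
Rock is not dominant: against Paper, Paper gives 5 > 0.
Paper is not dominant: against Rock, Rock gives 5 > 0.
No single strategy is best against every opponent action.

No strictly dominant strategy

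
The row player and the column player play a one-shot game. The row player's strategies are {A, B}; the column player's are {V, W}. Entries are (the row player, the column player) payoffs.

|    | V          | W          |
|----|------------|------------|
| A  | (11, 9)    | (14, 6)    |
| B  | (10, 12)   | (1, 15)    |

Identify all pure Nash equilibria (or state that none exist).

A profile is a Nash equilibrium when each player is best-responding to the other.
The row player's best responses — vs V: A (payoff 11); vs W: A (payoff 14).
The column player's best responses — vs A: V (payoff 9); vs B: W (payoff 15).
The only mutual best response is (A, V); neither player gains by switching there.

(A, V)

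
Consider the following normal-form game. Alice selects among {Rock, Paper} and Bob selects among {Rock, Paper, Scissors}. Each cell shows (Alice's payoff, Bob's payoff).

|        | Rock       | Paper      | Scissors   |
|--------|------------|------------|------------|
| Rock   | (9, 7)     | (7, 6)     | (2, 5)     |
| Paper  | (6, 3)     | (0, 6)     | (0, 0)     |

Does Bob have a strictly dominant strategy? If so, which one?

A strategy is strictly dominant if it gives Bob a strictly higher payoff than every other strategy, against every choice by the opponent.
Rock is not dominant: against Paper, Paper gives 6 > 3.
Paper is not dominant: against Rock, Rock gives 7 > 6.
Scissors is not dominant: against Rock, Rock gives 7 > 5.
No single strategy is best against every opponent action.

None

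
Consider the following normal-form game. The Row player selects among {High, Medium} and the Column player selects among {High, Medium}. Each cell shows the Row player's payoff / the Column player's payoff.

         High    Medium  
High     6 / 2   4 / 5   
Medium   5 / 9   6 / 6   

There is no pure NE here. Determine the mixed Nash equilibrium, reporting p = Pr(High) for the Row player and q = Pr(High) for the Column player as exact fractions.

p = 1/2, q = 2/3

Each player's mixing probability is pinned down by making the *other* player indifferent.
The Column player indifferent between High and Medium: p·2 + (1−p)·9 = p·5 + (1−p)·6 ⟹ 9 + (-7)p = 6 + (-1)p ⟹ p = 1/2.
The Row player indifferent between High and Medium: q·6 + (1−q)·4 = q·5 + (1−q)·6 ⟹ 4 + 2q = 6 + (-1)q ⟹ q = 2/3.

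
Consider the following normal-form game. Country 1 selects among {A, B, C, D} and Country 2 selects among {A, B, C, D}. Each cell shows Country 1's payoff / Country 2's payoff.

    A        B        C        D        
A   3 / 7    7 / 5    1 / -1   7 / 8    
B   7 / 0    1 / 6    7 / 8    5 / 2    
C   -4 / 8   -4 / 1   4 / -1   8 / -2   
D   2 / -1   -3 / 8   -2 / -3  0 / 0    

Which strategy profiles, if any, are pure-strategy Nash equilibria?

Check mutual best responses: a cell is a NE iff neither player can gain by unilaterally deviating.
Country 1's best responses — vs A: B (payoff 7); vs B: A (payoff 7); vs C: B (payoff 7); vs D: C (payoff 8).
Country 2's best responses — vs A: D (payoff 8); vs B: C (payoff 8); vs C: A (payoff 8); vs D: B (payoff 8).
The only mutual best response is (B, C); neither player gains by switching there.

(B, C)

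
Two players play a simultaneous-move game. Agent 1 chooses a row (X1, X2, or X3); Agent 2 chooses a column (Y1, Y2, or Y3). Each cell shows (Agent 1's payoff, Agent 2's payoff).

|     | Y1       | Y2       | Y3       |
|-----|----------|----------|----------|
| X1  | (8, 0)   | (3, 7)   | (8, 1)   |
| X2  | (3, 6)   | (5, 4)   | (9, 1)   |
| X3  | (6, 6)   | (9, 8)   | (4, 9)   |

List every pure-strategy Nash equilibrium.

A profile is a Nash equilibrium when each player is best-responding to the other.
Agent 1's best responses — vs Y1: X1 (payoff 8); vs Y2: X3 (payoff 9); vs Y3: X2 (payoff 9).
Agent 2's best responses — vs X1: Y2 (payoff 7); vs X2: Y1 (payoff 6); vs X3: Y3 (payoff 9).
No cell has both players best-responding. For instance, Agent 1's best reply to Y3 is X2, but against X2 Agent 2 prefers Y1 over Y3.

None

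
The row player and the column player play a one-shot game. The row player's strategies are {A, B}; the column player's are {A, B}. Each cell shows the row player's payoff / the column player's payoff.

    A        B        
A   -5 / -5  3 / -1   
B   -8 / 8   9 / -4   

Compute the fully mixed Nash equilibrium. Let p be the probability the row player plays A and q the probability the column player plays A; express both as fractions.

p = 3/4, q = 2/3

In a mixed NE each player is indifferent between their pure strategies, so the opponent's mix sets the indifference.
The column player indifferent between A and B: p·(-5) + (1−p)·8 = p·(-1) + (1−p)·(-4) ⟹ 8 + (-13)p = (-4) + 3p ⟹ p = 3/4.
The row player indifferent between A and B: q·(-5) + (1−q)·3 = q·(-8) + (1−q)·9 ⟹ 3 + (-8)q = 9 + (-17)q ⟹ q = 2/3.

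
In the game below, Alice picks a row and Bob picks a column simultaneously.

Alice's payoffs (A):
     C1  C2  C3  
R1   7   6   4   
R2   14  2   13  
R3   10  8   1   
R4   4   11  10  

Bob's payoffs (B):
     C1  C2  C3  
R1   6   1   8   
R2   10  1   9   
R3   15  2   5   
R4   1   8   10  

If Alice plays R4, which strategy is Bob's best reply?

With Alice fixed at R4, Bob's payoffs are: C1 → 1, C2 → 8, C3 → 10.
The maximum is 10, achieved by C3.

C3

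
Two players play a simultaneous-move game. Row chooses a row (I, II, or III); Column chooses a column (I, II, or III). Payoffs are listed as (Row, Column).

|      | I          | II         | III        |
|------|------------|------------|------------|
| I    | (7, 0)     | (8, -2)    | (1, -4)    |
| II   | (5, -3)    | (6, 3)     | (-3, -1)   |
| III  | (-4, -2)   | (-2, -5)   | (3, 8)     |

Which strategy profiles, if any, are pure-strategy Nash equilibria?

(I, I) and (III, III)

Find each player's best response to every opponent strategy; NE are the intersections.
Row's best responses — vs I: I (payoff 7); vs II: I (payoff 8); vs III: III (payoff 3).
Column's best responses — vs I: I (payoff 0); vs II: II (payoff 3); vs III: III (payoff 8).
Mutual best responses occur at (I, I) and (III, III); at each, neither player gains by switching.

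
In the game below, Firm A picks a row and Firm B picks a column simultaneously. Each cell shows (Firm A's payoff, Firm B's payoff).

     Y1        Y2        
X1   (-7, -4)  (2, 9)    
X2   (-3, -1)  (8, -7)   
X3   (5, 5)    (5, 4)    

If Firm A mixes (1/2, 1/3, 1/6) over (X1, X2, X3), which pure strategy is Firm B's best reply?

Y2

Firm B's best reply maximizes expected payoff against the mix.
Y1: (1/2)·(-4) + (1/3)·(-1) + (1/6)·5 = -3/2
Y2: (1/2)·9 + (1/3)·(-7) + (1/6)·4 = 17/6
Highest expected payoff is 17/6, from Y2.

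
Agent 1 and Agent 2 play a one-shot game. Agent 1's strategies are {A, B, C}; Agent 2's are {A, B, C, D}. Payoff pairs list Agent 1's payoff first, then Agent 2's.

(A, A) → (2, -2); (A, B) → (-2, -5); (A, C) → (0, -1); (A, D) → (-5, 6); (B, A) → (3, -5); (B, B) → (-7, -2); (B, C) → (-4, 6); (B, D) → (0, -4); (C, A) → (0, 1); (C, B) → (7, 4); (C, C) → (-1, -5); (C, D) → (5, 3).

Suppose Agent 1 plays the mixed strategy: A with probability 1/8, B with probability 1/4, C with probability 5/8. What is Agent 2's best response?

D

Agent 2's best reply maximizes expected payoff against the mix.
A: (1/8)·(-2) + (1/4)·(-5) + (5/8)·1 = -7/8
B: (1/8)·(-5) + (1/4)·(-2) + (5/8)·4 = 11/8
C: (1/8)·(-1) + (1/4)·6 + (5/8)·(-5) = -7/4
D: (1/8)·6 + (1/4)·(-4) + (5/8)·3 = 13/8
Highest expected payoff is 13/8, from D.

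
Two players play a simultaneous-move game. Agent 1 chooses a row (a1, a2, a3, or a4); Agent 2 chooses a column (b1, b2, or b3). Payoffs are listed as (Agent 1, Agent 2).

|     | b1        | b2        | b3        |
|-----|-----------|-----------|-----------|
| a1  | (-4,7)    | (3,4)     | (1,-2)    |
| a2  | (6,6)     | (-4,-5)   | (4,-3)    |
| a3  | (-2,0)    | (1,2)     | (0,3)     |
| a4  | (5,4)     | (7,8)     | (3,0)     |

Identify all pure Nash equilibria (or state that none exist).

A profile is a Nash equilibrium when each player is best-responding to the other.
Agent 1's best responses — vs b1: a2 (payoff 6); vs b2: a4 (payoff 7); vs b3: a2 (payoff 4).
Agent 2's best responses — vs a1: b1 (payoff 7); vs a2: b1 (payoff 6); vs a3: b3 (payoff 3); vs a4: b2 (payoff 8).
Mutual best responses occur at (a2, b1) and (a4, b2); at each, neither player gains by switching.

(a2, b1) and (a4, b2)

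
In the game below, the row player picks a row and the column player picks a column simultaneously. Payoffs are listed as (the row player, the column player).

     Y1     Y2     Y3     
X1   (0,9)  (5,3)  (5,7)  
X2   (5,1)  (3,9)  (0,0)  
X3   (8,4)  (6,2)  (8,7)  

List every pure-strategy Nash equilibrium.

Find each player's best response to every opponent strategy; NE are the intersections.
The row player's best responses — vs Y1: X3 (payoff 8); vs Y2: X3 (payoff 6); vs Y3: X3 (payoff 8).
The column player's best responses — vs X1: Y1 (payoff 9); vs X2: Y2 (payoff 9); vs X3: Y3 (payoff 7).
The only mutual best response is (X3, Y3); neither player gains by switching there.

(X3, Y3)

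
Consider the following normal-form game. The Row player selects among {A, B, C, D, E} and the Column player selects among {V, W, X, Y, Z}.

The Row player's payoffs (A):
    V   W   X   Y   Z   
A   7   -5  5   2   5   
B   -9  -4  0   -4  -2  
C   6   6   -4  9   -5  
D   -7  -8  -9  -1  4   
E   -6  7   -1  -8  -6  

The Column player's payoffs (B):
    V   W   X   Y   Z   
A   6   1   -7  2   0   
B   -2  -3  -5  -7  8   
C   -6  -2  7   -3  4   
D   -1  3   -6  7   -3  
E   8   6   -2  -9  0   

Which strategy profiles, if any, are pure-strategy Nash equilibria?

Find each player's best response to every opponent strategy; NE are the intersections.
The Row player's best responses — vs V: A (payoff 7); vs W: E (payoff 7); vs X: A (payoff 5); vs Y: C (payoff 9); vs Z: A (payoff 5).
The Column player's best responses — vs A: V (payoff 6); vs B: Z (payoff 8); vs C: X (payoff 7); vs D: Y (payoff 7); vs E: V (payoff 8).
The only mutual best response is (A, V); neither player gains by switching there.

(A, V)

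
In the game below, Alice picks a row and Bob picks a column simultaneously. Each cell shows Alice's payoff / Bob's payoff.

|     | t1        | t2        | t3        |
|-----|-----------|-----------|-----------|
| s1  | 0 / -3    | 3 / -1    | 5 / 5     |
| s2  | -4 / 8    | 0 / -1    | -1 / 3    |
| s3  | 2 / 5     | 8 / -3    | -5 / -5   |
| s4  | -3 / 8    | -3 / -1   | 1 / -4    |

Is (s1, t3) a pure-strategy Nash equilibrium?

Yes

Holding Bob at t3: Alice gets 5 from s1, versus -1 from s2, -5 from s3, 1 from s4. No profitable deviation for Alice.
Holding Alice at s1: Bob gets 5 from t3, versus -3 from t1, -1 from t2. No profitable deviation for Bob either.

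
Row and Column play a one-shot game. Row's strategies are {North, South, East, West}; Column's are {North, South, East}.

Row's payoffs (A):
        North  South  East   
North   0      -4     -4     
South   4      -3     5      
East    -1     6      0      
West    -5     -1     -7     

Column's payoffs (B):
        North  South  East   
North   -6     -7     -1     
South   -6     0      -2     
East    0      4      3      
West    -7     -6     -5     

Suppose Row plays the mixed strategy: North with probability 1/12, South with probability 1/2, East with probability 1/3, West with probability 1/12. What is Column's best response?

Column's best reply maximizes expected payoff against the mix.
North: (1/12)·(-6) + (1/2)·(-6) + (1/3)·0 + (1/12)·(-7) = -49/12
South: (1/12)·(-7) + (1/2)·0 + (1/3)·4 + (1/12)·(-6) = 1/4
East: (1/12)·(-1) + (1/2)·(-2) + (1/3)·3 + (1/12)·(-5) = -1/2
Highest expected payoff is 1/4, from South.

South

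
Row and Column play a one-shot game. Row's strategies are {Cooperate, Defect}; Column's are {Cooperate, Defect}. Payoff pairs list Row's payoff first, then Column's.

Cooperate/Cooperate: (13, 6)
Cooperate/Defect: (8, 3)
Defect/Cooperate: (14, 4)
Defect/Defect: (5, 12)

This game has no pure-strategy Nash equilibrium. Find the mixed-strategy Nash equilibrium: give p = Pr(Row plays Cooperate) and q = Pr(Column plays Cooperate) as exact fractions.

Each player's mixing probability is pinned down by making the *other* player indifferent.
Column indifferent between Cooperate and Defect: p·6 + (1−p)·4 = p·3 + (1−p)·12 ⟹ 4 + 2p = 12 + (-9)p ⟹ p = 8/11.
Row indifferent between Cooperate and Defect: q·13 + (1−q)·8 = q·14 + (1−q)·5 ⟹ 8 + 5q = 5 + 9q ⟹ q = 3/4.

p = 8/11, q = 3/4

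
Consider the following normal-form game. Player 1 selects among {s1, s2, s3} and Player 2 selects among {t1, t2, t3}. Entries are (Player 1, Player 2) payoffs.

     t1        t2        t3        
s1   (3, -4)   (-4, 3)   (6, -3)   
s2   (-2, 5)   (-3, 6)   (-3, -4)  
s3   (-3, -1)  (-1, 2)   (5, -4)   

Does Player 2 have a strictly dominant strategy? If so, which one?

A strategy is strictly dominant if it gives Player 2 a strictly higher payoff than every other strategy, against every choice by the opponent.
t2 strictly dominates: vs s1: 3 > each of {-4, -3}; vs s2: 6 > each of {5, -4}; vs s3: 2 > each of {-1, -4}.

t2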